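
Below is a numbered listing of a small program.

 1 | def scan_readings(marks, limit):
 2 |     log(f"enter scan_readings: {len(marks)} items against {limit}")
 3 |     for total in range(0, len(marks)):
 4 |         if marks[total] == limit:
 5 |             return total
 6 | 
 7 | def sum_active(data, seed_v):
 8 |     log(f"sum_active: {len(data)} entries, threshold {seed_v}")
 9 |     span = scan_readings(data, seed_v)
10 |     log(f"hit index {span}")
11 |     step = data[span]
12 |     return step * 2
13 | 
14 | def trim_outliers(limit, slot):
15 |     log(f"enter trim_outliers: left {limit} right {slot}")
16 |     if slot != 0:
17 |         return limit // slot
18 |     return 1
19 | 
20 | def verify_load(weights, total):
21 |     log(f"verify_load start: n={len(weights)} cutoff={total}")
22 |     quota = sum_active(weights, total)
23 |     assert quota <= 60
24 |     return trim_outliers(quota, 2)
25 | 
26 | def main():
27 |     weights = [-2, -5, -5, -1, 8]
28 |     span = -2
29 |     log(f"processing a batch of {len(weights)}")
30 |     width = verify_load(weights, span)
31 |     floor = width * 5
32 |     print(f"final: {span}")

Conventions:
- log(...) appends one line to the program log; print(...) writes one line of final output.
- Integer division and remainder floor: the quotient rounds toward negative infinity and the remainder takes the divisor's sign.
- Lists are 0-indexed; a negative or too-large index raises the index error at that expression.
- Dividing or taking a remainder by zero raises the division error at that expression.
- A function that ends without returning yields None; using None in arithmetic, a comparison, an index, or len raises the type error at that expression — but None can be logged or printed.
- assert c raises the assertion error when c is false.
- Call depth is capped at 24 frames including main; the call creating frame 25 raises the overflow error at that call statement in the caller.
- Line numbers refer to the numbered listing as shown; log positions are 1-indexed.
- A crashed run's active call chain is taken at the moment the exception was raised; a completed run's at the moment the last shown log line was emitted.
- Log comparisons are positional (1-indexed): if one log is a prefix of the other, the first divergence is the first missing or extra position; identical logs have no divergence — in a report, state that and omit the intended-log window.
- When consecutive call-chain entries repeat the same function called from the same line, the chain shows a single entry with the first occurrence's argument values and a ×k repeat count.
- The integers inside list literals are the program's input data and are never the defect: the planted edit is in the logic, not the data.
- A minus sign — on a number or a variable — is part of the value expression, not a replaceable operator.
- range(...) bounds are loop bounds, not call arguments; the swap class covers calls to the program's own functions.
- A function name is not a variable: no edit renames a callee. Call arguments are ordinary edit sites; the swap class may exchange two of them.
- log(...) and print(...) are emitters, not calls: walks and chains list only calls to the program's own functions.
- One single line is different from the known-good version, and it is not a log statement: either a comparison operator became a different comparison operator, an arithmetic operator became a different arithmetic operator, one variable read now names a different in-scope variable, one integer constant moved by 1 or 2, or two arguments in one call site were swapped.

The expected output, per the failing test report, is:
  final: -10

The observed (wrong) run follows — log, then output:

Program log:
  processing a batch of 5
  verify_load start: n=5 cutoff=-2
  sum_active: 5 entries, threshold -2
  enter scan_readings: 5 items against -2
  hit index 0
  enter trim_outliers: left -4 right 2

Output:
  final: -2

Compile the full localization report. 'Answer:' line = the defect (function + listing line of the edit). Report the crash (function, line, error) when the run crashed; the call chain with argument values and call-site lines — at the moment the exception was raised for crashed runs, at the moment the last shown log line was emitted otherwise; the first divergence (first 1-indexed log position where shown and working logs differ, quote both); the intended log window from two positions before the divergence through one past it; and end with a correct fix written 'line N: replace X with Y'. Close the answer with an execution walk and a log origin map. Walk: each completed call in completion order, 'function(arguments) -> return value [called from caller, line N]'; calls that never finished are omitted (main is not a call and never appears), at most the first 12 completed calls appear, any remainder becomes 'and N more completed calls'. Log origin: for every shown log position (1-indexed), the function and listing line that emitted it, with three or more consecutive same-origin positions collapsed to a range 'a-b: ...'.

Answer: the defect is in main at line 32.
Core observation: Nothing in the log betrays the bug — only the output does.
Call chain: main -> verify_load([-2, -5, -5, -1, 8], -2) (called at line 30) -> trim_outliers(-4, 2) (called at line 24).
First divergence: none — the logs agree in full.
Execution walk:
  scan_readings([-2, -5, -5, -1, 8], -2) -> 0  [called from sum_active, line 9]
  sum_active([-2, -5, -5, -1, 8], -2) -> -4  [called from verify_load, line 22]
  trim_outliers(-4, 2) -> -2  [called from verify_load, line 24]
  verify_load([-2, -5, -5, -1, 8], -2) -> -2  [called from main, line 30]
Log origins:
  1 — main, line 29
  2 — verify_load, line 21
  3 — sum_active, line 8
  4 — scan_readings, line 2
  5 — sum_active, line 10
  6 — trim_outliers, line 15
A correct fix: line 32: replace `span` with `floor`.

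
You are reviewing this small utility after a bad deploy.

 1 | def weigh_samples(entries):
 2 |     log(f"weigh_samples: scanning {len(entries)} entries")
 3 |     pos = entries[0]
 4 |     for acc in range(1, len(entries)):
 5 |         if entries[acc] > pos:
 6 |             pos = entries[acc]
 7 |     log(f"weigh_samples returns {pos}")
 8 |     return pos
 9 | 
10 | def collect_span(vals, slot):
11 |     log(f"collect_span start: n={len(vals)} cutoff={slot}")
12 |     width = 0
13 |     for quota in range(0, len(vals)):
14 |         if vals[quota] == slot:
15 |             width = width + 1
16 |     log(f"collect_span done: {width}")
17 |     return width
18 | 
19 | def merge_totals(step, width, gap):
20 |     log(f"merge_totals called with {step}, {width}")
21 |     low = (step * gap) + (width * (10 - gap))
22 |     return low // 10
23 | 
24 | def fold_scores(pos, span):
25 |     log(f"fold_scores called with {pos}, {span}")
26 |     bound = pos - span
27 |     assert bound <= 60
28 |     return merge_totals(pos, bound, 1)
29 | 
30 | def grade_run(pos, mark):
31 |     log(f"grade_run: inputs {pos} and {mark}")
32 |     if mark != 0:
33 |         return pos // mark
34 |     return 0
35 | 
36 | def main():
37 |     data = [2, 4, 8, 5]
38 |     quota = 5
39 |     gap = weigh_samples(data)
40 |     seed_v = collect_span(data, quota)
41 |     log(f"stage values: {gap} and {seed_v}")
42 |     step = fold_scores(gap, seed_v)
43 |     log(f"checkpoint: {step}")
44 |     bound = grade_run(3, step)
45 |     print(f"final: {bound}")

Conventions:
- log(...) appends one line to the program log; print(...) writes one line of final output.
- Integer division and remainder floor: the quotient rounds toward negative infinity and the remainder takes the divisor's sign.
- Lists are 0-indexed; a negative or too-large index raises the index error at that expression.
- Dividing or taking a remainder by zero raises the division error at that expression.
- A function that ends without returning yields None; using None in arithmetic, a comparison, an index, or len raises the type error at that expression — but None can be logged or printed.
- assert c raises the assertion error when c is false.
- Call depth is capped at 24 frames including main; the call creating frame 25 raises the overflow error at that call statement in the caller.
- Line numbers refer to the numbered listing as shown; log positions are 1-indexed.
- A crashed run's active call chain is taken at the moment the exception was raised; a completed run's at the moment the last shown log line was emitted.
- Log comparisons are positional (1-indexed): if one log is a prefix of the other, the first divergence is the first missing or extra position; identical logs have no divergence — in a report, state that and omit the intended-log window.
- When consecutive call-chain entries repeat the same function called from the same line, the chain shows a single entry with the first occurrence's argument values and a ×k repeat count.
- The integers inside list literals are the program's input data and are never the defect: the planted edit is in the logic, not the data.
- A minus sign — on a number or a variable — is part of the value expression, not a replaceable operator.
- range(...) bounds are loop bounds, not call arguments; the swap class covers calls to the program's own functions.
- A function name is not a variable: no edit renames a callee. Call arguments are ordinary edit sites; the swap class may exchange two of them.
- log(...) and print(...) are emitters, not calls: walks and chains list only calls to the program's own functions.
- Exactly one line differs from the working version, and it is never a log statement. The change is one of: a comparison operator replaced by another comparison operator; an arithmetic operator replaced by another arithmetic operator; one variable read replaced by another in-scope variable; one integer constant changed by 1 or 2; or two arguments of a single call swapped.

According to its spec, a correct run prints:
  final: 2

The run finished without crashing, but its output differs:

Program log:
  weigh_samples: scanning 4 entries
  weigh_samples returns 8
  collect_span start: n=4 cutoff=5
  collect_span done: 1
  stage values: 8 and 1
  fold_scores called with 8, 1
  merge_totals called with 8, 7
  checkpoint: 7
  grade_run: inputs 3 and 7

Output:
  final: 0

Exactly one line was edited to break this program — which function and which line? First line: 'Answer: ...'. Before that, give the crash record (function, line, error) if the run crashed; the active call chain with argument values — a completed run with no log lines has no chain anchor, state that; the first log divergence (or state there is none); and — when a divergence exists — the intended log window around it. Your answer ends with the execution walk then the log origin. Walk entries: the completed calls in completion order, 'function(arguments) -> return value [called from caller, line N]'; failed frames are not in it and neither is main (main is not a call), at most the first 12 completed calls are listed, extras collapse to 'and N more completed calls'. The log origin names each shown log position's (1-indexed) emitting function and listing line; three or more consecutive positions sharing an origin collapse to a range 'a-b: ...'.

Answer: the defect is in main at line 44.
Key fact: The log first diverges at position 9: the faulty run prints 'grade_run: inputs 3 and 7' where the working version prints 'grade_run: inputs 7 and 3'.
Call chain: main -> grade_run(3, 7) (called at line 44).
First divergence: position 9 — shown 'grade_run: inputs 3 and 7', intended 'grade_run: inputs 7 and 3'.
Intended log window:
  7: merge_totals called with 8, 7
  8: checkpoint: 7
  9: grade_run: inputs 7 and 3
Execution walk:
  weigh_samples([2, 4, 8, 5]) -> 8  [called from main, line 39]
  collect_span([2, 4, 8, 5], 5) -> 1  [called from main, line 40]
  merge_totals(8, 7, 1) -> 7  [called from fold_scores, line 28]
  fold_scores(8, 1) -> 7  [called from main, line 42]
  grade_run(3, 7) -> 0  [called from main, line 44]
Log line origins:
  1: logged in weigh_samples at line 2
  2: logged in weigh_samples at line 7
  3: logged in collect_span at line 11
  4: logged in collect_span at line 16
  5: logged in main at line 41
  6: logged in fold_scores at line 25
  7: logged in merge_totals at line 20
  8: logged in main at line 43
  9: logged in grade_run at line 31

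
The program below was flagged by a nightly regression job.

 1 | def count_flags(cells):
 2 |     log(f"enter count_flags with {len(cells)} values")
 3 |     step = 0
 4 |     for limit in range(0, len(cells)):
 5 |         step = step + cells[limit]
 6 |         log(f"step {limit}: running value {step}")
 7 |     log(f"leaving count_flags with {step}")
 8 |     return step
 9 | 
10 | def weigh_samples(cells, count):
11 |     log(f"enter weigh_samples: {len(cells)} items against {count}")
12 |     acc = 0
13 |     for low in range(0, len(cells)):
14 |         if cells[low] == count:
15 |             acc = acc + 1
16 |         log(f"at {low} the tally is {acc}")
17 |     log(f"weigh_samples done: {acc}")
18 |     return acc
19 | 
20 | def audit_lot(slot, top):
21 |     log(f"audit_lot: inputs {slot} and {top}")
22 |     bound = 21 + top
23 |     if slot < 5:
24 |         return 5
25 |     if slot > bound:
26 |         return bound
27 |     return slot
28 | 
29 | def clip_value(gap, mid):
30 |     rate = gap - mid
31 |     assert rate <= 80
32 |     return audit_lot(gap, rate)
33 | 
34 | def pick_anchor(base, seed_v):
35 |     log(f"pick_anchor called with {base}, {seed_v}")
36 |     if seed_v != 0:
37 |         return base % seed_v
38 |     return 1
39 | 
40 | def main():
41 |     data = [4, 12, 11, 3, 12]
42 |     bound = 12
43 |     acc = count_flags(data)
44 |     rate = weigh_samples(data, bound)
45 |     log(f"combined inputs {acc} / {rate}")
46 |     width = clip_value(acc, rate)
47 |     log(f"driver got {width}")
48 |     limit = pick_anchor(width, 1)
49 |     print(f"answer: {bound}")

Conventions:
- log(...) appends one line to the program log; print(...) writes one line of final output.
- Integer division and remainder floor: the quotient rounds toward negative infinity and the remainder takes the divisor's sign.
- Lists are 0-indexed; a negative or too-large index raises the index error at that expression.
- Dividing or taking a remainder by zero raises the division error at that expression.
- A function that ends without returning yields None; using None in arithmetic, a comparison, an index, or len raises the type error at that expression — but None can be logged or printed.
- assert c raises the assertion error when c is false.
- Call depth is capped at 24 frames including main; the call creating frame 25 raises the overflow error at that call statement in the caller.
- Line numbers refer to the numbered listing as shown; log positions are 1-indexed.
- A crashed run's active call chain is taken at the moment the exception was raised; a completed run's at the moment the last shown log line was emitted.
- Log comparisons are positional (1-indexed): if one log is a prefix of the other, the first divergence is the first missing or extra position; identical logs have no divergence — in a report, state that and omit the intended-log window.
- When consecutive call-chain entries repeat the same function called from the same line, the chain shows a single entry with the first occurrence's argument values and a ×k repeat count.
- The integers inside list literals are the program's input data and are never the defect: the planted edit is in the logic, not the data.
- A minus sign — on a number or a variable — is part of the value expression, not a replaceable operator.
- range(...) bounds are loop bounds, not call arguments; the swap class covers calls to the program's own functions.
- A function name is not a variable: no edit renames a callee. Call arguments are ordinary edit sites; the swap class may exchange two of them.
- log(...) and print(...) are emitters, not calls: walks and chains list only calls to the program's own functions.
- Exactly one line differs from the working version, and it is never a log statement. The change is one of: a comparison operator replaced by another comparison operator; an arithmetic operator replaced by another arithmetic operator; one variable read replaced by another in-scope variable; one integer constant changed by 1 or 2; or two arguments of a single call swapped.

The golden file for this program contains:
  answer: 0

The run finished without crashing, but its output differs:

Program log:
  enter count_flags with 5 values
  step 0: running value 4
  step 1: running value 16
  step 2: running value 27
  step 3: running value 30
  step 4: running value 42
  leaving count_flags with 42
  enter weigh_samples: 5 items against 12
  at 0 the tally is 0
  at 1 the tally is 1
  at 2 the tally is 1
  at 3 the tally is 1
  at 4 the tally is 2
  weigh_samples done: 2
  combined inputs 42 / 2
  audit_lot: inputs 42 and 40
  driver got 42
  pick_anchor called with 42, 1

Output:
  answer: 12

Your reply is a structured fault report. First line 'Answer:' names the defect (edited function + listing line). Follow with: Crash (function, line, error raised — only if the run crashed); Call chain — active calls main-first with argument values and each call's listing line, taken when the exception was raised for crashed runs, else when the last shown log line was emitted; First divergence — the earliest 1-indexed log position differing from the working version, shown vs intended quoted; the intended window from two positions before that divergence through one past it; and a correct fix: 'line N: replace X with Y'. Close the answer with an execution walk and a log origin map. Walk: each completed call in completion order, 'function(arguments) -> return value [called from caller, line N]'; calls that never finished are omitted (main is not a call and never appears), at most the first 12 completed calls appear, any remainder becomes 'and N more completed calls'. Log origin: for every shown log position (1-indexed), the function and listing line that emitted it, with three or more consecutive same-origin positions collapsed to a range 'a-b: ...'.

Answer: the defect is in main at line 49.
Key fact: The logs agree in full; only the final output differs.
Call chain: main -> pick_anchor(42, 1) (called at line 48).
First divergence: there is none — every log position agrees.
Execution walk:
  count_flags([4, 12, 11, 3, 12]) -> 42  [called from main, line 43]
  weigh_samples([4, 12, 11, 3, 12], 12) -> 2  [called from main, line 44]
  audit_lot(42, 40) -> 42  [called from clip_value, line 32]
  clip_value(42, 2) -> 42  [called from main, line 46]
  pick_anchor(42, 1) -> 0  [called from main, line 48]
Origin of each log line:
  1: from count_flags, line 2
  2-6: from count_flags, line 6
  7: from count_flags, line 7
  8: from weigh_samples, line 11
  9-13: from weigh_samples, line 16
  14: from weigh_samples, line 17
  15: from main, line 45
  16: from audit_lot, line 21
  17: from main, line 47
  18: from pick_anchor, line 35
A correct fix: line 49: replace `bound` with `limit`.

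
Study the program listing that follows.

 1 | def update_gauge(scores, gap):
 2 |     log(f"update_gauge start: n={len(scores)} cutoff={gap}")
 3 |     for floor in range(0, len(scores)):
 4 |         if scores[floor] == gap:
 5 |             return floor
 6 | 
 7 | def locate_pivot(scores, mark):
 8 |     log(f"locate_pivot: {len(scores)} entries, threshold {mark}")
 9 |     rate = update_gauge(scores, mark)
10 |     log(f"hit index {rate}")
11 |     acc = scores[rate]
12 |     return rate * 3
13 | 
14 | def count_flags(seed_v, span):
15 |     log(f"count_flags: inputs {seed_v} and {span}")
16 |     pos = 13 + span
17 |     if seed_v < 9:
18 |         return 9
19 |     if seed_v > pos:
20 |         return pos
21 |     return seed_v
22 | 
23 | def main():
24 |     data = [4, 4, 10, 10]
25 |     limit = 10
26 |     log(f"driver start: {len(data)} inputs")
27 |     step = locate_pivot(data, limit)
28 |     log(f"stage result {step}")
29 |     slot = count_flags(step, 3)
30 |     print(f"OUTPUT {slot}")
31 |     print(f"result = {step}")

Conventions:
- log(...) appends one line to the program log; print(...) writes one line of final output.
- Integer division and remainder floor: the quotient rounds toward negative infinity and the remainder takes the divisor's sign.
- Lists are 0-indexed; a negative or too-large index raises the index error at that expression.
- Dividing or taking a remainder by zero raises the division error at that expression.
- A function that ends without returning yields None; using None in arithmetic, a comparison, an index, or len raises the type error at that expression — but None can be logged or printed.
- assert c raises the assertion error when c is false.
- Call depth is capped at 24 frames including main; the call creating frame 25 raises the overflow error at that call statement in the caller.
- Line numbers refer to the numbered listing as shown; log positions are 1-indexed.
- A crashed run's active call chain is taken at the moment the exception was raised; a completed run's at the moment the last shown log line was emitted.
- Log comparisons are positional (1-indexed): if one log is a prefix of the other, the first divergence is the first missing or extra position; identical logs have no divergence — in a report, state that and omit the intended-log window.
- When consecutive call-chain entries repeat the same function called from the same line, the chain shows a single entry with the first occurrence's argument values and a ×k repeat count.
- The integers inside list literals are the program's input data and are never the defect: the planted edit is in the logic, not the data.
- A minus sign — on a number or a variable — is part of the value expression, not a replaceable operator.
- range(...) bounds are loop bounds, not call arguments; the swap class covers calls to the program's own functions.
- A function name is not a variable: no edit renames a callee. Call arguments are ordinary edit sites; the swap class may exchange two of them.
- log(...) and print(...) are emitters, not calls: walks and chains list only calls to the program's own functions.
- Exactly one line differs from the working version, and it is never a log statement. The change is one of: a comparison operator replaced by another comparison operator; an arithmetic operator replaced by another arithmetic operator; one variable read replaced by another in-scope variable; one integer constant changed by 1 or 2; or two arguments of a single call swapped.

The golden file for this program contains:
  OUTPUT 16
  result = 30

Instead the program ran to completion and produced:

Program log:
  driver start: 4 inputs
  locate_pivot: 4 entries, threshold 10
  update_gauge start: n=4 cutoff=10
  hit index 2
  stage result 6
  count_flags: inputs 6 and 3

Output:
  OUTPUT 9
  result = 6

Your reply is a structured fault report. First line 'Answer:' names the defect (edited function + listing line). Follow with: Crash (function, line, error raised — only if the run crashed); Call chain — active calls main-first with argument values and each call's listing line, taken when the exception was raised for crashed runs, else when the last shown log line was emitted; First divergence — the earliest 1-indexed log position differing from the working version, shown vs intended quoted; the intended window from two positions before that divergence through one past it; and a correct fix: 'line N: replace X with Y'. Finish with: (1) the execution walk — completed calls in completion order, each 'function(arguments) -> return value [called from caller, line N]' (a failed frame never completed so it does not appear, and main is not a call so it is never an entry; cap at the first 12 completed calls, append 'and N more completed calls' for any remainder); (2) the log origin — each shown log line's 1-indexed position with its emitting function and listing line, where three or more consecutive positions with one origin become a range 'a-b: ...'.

Answer: the defect is in locate_pivot at line 12.
Core observation: Position 5 is the first bad log line: 'stage result 6' should read 'stage result 30'.
Call chain: main -> count_flags(6, 3) (called at line 29).
First divergence: position 5 — the shown line 'stage result 6' should read 'stage result 30'.
Intended log window:
  3: update_gauge start: n=4 cutoff=10
  4: hit index 2
  5: stage result 30
  6: count_flags: inputs 30 and 3
Execution walk:
  update_gauge([4, 4, 10, 10], 10) -> 2  [called from locate_pivot, line 9]
  locate_pivot([4, 4, 10, 10], 10) -> 6  [called from main, line 27]
  count_flags(6, 3) -> 9  [called from main, line 29]
Log origins:
  1: logged in main at line 26
  2: logged in locate_pivot at line 8
  3: logged in update_gauge at line 2
  4: logged in locate_pivot at line 10
  5: logged in main at line 28
  6: logged in count_flags at line 15
A correct fix: line 12: replace `rate` with `acc`.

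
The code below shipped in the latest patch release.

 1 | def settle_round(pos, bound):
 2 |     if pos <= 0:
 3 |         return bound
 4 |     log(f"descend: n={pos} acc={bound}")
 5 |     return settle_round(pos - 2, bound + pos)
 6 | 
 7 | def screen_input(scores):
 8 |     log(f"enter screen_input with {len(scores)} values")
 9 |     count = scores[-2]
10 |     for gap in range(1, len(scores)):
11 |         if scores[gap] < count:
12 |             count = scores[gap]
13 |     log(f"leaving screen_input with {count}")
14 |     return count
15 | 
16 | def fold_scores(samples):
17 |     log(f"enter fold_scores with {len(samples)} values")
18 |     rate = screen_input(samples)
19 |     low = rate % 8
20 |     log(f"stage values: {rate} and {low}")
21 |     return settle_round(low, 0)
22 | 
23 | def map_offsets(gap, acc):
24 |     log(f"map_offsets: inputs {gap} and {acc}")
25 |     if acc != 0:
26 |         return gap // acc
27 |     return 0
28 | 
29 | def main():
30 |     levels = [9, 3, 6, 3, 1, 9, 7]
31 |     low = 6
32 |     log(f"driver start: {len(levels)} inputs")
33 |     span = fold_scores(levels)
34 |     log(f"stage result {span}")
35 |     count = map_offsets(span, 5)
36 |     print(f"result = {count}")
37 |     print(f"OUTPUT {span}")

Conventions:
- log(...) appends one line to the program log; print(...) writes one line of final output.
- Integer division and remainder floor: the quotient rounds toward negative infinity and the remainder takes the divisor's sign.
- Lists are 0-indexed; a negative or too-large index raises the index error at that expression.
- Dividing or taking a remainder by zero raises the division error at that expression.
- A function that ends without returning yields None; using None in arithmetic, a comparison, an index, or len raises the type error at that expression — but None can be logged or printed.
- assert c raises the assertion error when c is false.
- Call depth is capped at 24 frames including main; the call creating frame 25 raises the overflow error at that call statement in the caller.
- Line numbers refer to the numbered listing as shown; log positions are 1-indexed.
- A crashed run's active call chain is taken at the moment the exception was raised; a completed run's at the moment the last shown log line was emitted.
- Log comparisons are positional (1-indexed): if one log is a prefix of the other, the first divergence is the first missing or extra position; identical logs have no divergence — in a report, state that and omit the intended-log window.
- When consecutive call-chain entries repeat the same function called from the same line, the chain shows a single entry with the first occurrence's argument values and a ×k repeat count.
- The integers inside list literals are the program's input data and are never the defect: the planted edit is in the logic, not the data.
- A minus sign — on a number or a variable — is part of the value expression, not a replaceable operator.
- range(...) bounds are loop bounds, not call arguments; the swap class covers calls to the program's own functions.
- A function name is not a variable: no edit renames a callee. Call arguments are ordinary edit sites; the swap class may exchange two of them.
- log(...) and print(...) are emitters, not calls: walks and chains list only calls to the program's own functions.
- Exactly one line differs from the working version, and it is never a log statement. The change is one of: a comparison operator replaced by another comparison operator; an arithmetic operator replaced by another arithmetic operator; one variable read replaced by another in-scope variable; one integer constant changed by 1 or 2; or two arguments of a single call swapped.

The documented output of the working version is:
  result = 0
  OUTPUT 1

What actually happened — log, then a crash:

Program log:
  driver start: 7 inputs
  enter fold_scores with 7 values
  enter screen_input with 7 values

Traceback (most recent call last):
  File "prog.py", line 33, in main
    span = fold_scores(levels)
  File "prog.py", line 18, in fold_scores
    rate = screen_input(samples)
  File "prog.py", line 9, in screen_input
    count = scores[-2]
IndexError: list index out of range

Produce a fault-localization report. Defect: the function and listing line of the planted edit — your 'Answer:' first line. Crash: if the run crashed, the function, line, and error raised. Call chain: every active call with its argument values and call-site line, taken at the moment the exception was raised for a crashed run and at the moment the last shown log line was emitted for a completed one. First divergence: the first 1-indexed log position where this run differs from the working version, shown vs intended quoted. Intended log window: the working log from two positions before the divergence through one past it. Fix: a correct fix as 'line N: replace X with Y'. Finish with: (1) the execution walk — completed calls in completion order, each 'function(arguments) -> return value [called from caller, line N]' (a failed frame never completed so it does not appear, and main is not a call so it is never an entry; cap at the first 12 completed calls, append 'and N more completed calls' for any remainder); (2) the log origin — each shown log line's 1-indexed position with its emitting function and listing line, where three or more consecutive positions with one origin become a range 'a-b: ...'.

Answer: the defect is in screen_input at line 9.
Key observation: The shown log is a 3-line prefix of the intended one, whose next entry is 'leaving screen_input with 1'.
Crash: screen_input, line 9, IndexError.
Call chain: main -> fold_scores([9, 3, 6, 3, 1, 9, 7]) (called at line 33) -> screen_input([9, 3, 6, 3, 1, 9, 7]) (called at line 18).
First divergence: position 4 — after 3 matching lines the faulty run goes silent; intended next line 'leaving screen_input with 1'.
Intended log window:
  2: enter fold_scores with 7 values
  3: enter screen_input with 7 values
  4: leaving screen_input with 1
  5: stage values: 1 and 1
Execution walk:
  (no call completed)
Origin of each log line:
  1: emitted by main (line 32)
  2: emitted by fold_scores (line 17)
  3: emitted by screen_input (line 8)
A correct fix: line 9: replace `-2` with `0`.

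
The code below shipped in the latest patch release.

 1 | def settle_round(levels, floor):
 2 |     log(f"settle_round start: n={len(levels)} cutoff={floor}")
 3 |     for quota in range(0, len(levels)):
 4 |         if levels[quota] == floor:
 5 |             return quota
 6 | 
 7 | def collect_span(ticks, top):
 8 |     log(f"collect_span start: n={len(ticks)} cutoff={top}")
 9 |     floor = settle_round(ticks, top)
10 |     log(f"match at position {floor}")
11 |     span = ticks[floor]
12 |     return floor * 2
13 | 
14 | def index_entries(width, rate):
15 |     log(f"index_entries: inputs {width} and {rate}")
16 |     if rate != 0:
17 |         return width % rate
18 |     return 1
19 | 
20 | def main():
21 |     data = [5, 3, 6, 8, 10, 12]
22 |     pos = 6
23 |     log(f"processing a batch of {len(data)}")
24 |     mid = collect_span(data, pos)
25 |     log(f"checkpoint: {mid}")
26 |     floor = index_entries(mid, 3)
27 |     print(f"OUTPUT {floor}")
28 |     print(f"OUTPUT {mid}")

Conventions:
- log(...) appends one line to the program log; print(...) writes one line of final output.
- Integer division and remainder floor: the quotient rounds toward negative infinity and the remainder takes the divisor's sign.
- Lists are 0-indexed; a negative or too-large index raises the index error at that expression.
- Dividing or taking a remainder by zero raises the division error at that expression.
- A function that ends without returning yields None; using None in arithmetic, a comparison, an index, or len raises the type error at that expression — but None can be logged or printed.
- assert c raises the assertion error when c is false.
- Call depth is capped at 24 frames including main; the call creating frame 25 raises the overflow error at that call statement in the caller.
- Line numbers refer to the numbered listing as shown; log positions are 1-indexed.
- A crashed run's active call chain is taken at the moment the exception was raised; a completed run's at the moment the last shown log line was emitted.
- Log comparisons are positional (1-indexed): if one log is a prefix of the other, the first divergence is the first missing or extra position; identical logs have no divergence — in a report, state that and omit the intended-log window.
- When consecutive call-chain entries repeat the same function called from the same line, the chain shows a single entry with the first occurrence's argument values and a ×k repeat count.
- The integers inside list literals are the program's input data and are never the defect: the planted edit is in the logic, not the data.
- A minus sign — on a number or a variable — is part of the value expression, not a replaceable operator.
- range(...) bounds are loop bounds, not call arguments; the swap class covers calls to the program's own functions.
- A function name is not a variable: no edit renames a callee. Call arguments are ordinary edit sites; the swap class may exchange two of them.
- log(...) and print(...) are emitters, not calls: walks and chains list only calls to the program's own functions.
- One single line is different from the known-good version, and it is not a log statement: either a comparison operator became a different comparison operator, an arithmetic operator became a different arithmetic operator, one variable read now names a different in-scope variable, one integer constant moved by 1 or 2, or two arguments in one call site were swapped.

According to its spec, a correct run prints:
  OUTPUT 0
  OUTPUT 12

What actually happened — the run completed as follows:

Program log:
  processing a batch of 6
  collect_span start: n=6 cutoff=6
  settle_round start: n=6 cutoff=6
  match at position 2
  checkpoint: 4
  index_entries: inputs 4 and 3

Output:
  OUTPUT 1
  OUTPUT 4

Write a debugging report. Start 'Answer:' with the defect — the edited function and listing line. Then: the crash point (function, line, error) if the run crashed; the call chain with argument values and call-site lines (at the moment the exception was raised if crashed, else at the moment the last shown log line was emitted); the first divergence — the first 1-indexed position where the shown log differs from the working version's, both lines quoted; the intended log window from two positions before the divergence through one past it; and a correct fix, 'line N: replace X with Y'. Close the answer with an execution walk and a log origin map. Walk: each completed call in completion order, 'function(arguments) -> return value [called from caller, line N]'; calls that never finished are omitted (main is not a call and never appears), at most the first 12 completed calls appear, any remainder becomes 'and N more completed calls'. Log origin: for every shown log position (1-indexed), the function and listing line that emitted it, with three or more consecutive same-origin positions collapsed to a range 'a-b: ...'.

Answer: the defect is in collect_span at line 12.
Core observation: At log position 5 the runs split — shown 'checkpoint: 4', but the working version logs 'checkpoint: 12'.
Call chain: main -> index_entries(4, 3) (called at line 26).
First divergence: position 5 — the shown line 'checkpoint: 4' should read 'checkpoint: 12'.
Intended log window:
  3: settle_round start: n=6 cutoff=6
  4: match at position 2
  5: checkpoint: 12
  6: index_entries: inputs 12 and 3
Execution walk:
  settle_round([5, 3, 6, 8, 10, 12], 6) -> 2  [called from collect_span, line 9]
  collect_span([5, 3, 6, 8, 10, 12], 6) -> 4  [called from main, line 24]
  index_entries(4, 3) -> 1  [called from main, line 26]
Log origins:
  1: from main, line 23
  2: from collect_span, line 8
  3: from settle_round, line 2
  4: from collect_span, line 10
  5: from main, line 25
  6: from index_entries, line 15
A correct fix: line 12: replace `floor` with `span`.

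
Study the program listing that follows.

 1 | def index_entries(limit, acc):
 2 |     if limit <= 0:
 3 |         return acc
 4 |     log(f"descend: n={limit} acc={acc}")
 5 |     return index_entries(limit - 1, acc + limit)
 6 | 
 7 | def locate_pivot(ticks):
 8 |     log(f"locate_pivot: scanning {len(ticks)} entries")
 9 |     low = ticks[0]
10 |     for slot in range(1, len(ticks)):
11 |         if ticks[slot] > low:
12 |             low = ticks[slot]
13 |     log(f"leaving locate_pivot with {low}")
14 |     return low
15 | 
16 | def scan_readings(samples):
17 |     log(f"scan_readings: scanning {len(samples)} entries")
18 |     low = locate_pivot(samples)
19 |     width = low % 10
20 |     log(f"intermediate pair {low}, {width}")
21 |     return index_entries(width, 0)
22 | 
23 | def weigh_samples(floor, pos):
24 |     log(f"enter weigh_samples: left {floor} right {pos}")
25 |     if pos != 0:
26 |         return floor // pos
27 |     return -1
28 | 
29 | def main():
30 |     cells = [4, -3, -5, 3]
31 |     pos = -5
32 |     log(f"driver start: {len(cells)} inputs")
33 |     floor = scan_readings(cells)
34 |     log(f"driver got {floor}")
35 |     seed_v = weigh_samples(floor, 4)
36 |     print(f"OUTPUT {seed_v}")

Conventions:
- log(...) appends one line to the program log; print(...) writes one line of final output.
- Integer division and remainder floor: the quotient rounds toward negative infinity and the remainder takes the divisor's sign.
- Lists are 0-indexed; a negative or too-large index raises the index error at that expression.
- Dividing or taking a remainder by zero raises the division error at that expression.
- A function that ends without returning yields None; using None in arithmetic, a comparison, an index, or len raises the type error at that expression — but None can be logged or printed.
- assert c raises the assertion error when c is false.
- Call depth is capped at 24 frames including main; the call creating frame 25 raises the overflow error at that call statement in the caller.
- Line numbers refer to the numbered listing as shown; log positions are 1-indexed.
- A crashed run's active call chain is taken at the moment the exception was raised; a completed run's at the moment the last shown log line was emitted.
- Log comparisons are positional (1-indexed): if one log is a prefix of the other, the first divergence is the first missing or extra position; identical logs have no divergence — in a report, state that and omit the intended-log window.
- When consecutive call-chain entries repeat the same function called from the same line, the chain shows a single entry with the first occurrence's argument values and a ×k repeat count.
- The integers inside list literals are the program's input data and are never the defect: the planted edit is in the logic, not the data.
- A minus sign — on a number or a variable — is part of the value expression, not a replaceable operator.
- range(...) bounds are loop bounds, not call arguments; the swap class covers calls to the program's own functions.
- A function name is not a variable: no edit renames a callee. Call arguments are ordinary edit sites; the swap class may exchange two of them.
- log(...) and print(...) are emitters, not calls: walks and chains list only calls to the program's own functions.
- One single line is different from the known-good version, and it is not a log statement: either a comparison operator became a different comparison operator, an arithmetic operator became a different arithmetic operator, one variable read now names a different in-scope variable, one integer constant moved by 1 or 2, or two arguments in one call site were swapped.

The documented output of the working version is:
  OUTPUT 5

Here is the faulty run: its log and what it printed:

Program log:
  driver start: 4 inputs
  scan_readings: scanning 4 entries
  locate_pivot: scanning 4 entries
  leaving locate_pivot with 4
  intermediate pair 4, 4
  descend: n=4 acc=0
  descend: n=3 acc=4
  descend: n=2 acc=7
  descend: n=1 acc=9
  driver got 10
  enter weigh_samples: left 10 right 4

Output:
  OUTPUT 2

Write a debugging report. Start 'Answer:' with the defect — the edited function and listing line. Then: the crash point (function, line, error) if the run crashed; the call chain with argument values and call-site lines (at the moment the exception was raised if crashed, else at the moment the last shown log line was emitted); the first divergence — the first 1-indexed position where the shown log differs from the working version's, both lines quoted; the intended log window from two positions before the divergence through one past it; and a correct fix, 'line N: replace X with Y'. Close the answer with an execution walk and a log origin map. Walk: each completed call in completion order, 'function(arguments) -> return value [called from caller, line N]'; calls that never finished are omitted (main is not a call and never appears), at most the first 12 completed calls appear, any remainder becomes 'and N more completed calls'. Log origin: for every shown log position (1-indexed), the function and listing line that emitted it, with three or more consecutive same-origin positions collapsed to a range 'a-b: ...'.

Answer: the defect is in main at line 35.
Core observation: Everything matches until log position 11, which reads 'enter weigh_samples: left 10 right 4' in place of 'enter weigh_samples: left 10 right 2'.
Call chain: main -> weigh_samples(10, 4) (called at line 35).
First divergence: position 11; shown 'enter weigh_samples: left 10 right 4' vs intended 'enter weigh_samples: left 10 right 2'.
Intended log window:
  9: descend: n=1 acc=9
  10: driver got 10
  11: enter weigh_samples: left 10 right 2
Execution walk:
  locate_pivot([4, -3, -5, 3]) -> 4  [called from scan_readings, line 18]
  index_entries(0, 10) -> 10  [called from index_entries, line 5]
  index_entries(1, 9) -> 10  [called from index_entries, line 5]
  index_entries(2, 7) -> 10  [called from index_entries, line 5]
  index_entries(3, 4) -> 10  [called from index_entries, line 5]
  index_entries(4, 0) -> 10  [called from scan_readings, line 21]
  scan_readings([4, -3, -5, 3]) -> 10  [called from main, line 33]
  weigh_samples(10, 4) -> 2  [called from main, line 35]
Log line origins:
  1 — main, line 32
  2 — scan_readings, line 17
  3 — locate_pivot, line 8
  4 — locate_pivot, line 13
  5 — scan_readings, line 20
  6-9 — index_entries, line 4
  10 — main, line 34
  11 — weigh_samples, line 24
A correct fix: line 35: replace `4` with `2`.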